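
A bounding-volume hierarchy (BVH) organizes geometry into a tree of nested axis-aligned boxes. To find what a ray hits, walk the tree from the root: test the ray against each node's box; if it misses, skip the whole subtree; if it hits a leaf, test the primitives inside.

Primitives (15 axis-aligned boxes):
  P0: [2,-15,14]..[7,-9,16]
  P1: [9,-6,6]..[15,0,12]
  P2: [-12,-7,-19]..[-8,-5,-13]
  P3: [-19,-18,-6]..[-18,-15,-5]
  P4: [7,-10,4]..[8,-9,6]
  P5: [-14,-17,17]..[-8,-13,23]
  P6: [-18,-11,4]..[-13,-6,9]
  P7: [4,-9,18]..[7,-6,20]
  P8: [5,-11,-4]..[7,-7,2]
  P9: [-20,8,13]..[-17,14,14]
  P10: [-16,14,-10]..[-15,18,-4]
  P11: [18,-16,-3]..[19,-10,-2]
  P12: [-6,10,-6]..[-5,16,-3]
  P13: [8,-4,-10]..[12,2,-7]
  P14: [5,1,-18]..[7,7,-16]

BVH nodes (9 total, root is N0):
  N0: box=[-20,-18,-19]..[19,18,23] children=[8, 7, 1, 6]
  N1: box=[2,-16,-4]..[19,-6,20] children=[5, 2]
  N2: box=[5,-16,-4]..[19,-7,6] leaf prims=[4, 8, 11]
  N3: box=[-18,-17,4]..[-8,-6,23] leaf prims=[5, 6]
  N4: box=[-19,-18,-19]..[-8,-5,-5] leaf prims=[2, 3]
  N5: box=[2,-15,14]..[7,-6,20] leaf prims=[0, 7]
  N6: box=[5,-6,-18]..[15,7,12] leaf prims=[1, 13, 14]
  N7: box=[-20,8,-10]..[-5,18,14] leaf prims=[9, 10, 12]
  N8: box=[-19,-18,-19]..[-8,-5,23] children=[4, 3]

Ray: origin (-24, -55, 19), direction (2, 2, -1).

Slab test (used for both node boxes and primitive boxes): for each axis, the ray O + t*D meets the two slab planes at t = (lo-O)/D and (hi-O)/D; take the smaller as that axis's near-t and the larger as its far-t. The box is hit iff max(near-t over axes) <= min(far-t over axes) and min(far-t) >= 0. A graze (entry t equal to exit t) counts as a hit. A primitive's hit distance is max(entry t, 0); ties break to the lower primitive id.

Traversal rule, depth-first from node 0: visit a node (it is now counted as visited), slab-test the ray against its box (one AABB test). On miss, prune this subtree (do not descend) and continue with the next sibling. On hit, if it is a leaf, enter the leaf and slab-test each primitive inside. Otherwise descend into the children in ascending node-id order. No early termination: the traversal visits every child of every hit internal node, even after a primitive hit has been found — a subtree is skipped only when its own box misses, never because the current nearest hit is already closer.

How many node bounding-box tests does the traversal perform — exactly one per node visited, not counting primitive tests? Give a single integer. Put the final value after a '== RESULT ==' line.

Walk:
N0 x:[2,43/2] y:[37/2,73/2] z:[-4,38] -> hit [37/2,43/2], descend [1, 6, 7, 8]
  N1 x:[13,43/2] y:[39/2,49/2] z:[-1,23] -> hit [39/2,43/2], descend [2, 5]
    N2 x:[29/2,43/2] y:[39/2,24] z:[13,23] -> hit [39/2,43/2] leaf, test {P4(miss), P8(miss), P11@t=21}
    N5 x:[13,31/2] y:[20,49/2] z:[-1,5] -> miss, prune
  N6 x:[29/2,39/2] y:[49/2,31] z:[7,37] -> miss, prune
  N7 x:[2,19/2] y:[63/2,73/2] z:[5,29] -> miss, prune
  N8 x:[5/2,8] y:[37/2,25] z:[-4,38] -> miss, prune

order=[0, 1, 2, 5, 6, 7, 8]  |boxes|=7  |leaves|=1  hit=P11

== RESULT ==
7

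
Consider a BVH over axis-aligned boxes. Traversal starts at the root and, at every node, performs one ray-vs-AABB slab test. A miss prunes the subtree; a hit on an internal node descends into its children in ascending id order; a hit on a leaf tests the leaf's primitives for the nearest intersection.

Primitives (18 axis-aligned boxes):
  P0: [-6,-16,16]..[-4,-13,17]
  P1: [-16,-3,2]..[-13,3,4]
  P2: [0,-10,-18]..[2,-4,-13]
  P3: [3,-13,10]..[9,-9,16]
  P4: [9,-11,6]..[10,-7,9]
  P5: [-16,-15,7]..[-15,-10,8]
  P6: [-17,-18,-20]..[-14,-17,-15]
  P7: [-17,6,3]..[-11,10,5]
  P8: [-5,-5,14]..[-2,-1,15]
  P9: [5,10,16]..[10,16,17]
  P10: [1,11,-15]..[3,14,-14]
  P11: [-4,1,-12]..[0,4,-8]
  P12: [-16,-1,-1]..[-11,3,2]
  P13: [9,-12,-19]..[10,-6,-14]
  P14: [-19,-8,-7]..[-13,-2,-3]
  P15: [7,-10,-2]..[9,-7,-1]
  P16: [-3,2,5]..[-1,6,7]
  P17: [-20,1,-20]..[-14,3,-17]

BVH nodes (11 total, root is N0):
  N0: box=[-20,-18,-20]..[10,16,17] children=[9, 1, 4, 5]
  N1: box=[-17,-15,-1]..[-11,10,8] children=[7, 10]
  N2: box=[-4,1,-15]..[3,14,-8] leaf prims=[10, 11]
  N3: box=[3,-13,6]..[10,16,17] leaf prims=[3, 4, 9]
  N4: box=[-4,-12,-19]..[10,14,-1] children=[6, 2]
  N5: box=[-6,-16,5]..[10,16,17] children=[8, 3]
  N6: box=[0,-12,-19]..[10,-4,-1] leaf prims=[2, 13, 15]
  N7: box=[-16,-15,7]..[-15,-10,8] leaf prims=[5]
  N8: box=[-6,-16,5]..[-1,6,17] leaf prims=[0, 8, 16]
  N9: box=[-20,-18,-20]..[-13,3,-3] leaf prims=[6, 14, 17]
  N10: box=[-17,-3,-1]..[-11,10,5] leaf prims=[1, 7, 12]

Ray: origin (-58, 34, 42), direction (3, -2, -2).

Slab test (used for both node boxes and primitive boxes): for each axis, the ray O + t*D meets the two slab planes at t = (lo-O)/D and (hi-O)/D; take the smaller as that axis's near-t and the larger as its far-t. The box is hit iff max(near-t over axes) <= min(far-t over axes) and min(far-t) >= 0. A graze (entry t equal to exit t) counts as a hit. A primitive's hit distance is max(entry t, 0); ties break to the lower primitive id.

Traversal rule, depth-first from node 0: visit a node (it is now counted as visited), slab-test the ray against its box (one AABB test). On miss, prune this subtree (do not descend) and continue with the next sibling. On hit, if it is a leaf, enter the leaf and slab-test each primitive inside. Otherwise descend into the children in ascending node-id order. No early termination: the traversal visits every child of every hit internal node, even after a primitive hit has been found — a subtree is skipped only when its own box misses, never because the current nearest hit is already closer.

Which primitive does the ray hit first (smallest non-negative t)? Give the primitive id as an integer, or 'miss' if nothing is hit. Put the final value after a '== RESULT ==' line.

Trace the traversal:
N0 x:[38/3,68/3] y:[9,26] z:[25/2,31] -> hit [38/3,68/3], descend [1, 4, 5, 9]
  N1 x:[41/3,47/3] y:[12,49/2] z:[17,43/2] -> miss, prune
  N4 x:[18,68/3] y:[10,23] z:[43/2,61/2] -> hit [43/2,68/3], descend [2, 6]
    N2 x:[18,61/3] y:[10,33/2] z:[25,57/2] -> miss, prune
    N6 x:[58/3,68/3] y:[19,23] z:[43/2,61/2] -> hit [43/2,68/3] leaf, test {P2(miss), P13(miss), P15@t=65/3}
  N5 x:[52/3,68/3] y:[9,25] z:[25/2,37/2] -> hit [52/3,37/2], descend [3, 8]
    N3 x:[61/3,68/3] y:[9,47/2] z:[25/2,18] -> miss, prune
    N8 x:[52/3,19] y:[14,25] z:[25/2,37/2] -> hit [52/3,37/2] leaf, test {P0(miss), P8(miss), P16(miss)}
  N9 x:[38/3,15] y:[31/2,26] z:[45/2,31] -> miss, prune

order=[0, 1, 4, 2, 6, 5, 3, 8, 9]  |boxes|=9  |leaves|=2  hit=P15

== RESULT ==
15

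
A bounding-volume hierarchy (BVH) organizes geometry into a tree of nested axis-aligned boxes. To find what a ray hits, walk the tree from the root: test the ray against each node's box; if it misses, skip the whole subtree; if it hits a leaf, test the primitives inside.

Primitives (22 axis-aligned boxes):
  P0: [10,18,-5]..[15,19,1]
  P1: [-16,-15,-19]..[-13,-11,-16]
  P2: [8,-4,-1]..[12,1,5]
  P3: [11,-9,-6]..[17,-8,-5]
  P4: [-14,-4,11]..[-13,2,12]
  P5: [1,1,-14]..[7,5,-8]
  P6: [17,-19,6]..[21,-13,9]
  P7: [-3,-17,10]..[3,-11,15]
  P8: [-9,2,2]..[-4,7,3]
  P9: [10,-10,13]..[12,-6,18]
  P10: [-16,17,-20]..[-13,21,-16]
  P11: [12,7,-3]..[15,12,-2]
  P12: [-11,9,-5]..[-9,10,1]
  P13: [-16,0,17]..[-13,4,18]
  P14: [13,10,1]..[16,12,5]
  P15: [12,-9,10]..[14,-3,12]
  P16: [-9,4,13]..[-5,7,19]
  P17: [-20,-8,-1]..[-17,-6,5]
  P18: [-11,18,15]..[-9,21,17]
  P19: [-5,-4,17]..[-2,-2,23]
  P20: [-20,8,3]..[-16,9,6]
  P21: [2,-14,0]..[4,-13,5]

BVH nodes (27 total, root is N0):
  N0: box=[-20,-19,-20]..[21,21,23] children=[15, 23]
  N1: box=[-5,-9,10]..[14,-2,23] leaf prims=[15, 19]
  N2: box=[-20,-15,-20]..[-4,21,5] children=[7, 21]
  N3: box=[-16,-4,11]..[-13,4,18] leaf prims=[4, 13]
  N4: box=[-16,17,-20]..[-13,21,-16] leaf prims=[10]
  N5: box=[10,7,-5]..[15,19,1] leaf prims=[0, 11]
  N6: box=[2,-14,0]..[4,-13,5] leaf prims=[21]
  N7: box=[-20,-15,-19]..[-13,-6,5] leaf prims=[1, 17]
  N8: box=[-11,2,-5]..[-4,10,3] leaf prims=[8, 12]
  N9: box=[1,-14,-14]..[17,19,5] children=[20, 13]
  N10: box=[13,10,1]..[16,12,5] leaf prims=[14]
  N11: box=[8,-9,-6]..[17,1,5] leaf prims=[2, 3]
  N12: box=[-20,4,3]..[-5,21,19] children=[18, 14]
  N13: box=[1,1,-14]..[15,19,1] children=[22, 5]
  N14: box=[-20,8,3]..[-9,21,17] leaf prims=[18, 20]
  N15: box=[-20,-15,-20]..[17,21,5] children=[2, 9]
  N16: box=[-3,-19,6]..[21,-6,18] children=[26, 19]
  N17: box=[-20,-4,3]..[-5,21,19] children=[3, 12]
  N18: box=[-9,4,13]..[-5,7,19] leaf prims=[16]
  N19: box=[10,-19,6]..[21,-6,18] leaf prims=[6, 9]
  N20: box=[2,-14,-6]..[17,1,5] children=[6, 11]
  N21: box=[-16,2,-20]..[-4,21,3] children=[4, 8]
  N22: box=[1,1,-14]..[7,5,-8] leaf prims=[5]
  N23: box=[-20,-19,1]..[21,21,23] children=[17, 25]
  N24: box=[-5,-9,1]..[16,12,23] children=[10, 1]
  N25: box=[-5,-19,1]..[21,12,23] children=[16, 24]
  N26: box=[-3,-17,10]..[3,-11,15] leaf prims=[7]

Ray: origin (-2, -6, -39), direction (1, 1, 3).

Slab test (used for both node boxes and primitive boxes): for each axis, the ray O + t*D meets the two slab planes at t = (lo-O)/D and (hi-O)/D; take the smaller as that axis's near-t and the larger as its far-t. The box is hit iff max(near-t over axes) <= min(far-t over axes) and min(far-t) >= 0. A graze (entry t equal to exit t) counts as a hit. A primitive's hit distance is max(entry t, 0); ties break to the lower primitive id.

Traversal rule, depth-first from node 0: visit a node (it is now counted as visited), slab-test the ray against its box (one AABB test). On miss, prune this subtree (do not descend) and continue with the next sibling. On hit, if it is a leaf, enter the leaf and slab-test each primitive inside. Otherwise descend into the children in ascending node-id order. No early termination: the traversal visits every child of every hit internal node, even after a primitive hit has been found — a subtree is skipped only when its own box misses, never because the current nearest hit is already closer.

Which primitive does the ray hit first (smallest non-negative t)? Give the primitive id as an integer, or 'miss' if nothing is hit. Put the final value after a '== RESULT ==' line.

Walk:
N0 x:[-18,23] y:[-13,27] z:[19/3,62/3] -> hit [19/3,62/3], descend [15, 23]
  N15 x:[-18,19] y:[-9,27] z:[19/3,44/3] -> hit [19/3,44/3], descend [2, 9]
    N2 x:[-18,-2] y:[-9,27] z:[19/3,44/3] -> miss, prune
    N9 x:[3,19] y:[-8,25] z:[25/3,44/3] -> hit [25/3,44/3], descend [13, 20]
      N13 x:[3,17] y:[7,25] z:[25/3,40/3] -> hit [25/3,40/3], descend [5, 22]
        N5 x:[12,17] y:[13,25] z:[34/3,40/3] -> hit [13,40/3] leaf, test {P0(miss), P11(miss)}
        N22 x:[3,9] y:[7,11] z:[25/3,31/3] -> hit [25/3,9] leaf, test {P5@t=25/3}
      N20 x:[4,19] y:[-8,7] z:[11,44/3] -> miss, prune
  N23 x:[-18,23] y:[-13,27] z:[40/3,62/3] -> hit [40/3,62/3], descend [17, 25]
    N17 x:[-18,-3] y:[2,27] z:[14,58/3] -> miss, prune
    N25 x:[-3,23] y:[-13,18] z:[40/3,62/3] -> hit [40/3,18], descend [16, 24]
      N16 x:[-1,23] y:[-13,0] z:[15,19] -> miss, prune
      N24 x:[-3,18] y:[-3,18] z:[40/3,62/3] -> hit [40/3,18], descend [1, 10]
        N1 x:[-3,16] y:[-3,4] z:[49/3,62/3] -> miss, prune
        N10 x:[15,18] y:[16,18] z:[40/3,44/3] -> miss, prune

15 AABB tests over nodes [0, 15, 2, 9, 13, 5, 22, 20, 23, 17, 25, 16, 24, 1, 10]; 2 leaves entered; closest P5.

== RESULT ==
5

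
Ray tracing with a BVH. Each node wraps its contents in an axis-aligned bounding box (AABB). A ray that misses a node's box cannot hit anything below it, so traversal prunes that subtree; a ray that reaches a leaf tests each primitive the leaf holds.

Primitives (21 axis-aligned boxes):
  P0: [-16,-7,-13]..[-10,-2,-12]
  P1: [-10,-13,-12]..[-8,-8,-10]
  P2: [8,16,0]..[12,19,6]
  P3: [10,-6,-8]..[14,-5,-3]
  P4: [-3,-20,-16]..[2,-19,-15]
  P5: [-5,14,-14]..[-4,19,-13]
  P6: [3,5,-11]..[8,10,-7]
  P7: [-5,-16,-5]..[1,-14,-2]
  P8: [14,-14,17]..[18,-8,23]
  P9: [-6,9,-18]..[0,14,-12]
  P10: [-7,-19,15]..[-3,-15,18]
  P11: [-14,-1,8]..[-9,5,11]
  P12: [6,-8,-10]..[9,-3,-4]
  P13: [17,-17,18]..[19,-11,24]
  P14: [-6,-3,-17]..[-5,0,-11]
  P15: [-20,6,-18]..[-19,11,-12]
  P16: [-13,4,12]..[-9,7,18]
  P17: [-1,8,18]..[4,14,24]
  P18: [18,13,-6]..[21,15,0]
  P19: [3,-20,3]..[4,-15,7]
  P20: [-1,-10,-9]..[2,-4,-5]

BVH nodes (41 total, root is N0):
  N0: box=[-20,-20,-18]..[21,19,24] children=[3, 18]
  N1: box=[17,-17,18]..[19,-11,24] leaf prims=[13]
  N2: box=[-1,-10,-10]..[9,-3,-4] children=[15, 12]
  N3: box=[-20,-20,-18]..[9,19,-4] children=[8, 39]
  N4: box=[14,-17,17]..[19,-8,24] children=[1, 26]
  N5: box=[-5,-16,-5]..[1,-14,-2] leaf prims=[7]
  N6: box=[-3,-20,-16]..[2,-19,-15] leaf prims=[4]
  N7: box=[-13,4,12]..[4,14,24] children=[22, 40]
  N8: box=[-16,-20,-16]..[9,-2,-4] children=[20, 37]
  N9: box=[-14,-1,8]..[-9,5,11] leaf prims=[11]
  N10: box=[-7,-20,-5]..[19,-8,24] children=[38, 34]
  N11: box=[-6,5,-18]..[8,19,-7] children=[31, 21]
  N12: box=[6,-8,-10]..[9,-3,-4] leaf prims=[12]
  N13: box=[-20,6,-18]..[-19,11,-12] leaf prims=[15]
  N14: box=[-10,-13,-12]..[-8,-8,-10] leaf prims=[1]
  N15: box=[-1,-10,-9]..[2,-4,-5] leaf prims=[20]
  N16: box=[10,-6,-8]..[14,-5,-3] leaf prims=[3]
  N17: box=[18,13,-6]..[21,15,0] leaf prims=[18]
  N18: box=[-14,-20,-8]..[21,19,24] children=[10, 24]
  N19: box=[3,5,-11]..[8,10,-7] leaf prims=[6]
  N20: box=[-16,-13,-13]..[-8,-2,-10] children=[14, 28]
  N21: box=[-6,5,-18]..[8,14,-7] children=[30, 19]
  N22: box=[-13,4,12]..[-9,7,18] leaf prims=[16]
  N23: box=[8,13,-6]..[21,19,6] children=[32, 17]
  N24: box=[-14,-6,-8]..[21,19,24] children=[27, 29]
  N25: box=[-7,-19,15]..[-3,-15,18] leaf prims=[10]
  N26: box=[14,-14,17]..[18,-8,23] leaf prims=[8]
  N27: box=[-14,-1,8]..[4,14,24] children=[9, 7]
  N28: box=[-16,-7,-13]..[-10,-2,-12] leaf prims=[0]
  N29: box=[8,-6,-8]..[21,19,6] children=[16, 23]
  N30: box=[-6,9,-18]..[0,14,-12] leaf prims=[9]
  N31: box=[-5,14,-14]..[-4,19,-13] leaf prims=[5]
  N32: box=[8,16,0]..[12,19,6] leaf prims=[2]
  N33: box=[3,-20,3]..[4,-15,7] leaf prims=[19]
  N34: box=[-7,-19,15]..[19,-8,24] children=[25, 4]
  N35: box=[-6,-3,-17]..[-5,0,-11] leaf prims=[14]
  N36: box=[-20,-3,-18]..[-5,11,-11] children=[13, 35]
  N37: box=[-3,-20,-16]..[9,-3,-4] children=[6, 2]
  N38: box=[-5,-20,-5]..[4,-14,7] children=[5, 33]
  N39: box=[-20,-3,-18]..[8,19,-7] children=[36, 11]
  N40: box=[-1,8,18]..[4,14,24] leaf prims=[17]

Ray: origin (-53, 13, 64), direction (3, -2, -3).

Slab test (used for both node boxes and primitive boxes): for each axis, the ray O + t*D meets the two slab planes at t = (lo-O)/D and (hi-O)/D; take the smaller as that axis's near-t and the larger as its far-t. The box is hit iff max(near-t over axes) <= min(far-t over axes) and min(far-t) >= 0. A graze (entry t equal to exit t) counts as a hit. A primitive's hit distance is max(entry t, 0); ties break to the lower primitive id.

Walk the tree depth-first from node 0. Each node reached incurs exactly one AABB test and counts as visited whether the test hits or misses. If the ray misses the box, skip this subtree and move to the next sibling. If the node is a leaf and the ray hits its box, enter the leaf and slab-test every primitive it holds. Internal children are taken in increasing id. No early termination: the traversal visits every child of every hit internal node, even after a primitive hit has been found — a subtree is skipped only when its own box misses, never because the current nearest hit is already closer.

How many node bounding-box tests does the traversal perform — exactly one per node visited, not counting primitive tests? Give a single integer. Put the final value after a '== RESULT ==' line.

Walk:
N0 x:[11,74/3] y:[-3,33/2] z:[40/3,82/3] -> hit [40/3,33/2], descend [3, 18]
  N3 x:[11,62/3] y:[-3,33/2] z:[68/3,82/3] -> miss, prune
  N18 x:[13,74/3] y:[-3,33/2] z:[40/3,24] -> hit [40/3,33/2], descend [10, 24]
    N10 x:[46/3,24] y:[21/2,33/2] z:[40/3,23] -> hit [46/3,33/2], descend [34, 38]
      N34 x:[46/3,24] y:[21/2,16] z:[40/3,49/3] -> hit [46/3,16], descend [4, 25]
        N4 x:[67/3,24] y:[21/2,15] z:[40/3,47/3] -> miss, prune
        N25 x:[46/3,50/3] y:[14,16] z:[46/3,49/3] -> hit [46/3,16] leaf, test {P10@t=46/3}
      N38 x:[16,19] y:[27/2,33/2] z:[19,23] -> miss, prune
    N24 x:[13,74/3] y:[-3,19/2] z:[40/3,24] -> miss, prune

Summary -> nodes [0, 3, 18, 10, 34, 4, 25, 38, 24]; box-tests=9; leaf-entries=1; first=P10

== RESULT ==
9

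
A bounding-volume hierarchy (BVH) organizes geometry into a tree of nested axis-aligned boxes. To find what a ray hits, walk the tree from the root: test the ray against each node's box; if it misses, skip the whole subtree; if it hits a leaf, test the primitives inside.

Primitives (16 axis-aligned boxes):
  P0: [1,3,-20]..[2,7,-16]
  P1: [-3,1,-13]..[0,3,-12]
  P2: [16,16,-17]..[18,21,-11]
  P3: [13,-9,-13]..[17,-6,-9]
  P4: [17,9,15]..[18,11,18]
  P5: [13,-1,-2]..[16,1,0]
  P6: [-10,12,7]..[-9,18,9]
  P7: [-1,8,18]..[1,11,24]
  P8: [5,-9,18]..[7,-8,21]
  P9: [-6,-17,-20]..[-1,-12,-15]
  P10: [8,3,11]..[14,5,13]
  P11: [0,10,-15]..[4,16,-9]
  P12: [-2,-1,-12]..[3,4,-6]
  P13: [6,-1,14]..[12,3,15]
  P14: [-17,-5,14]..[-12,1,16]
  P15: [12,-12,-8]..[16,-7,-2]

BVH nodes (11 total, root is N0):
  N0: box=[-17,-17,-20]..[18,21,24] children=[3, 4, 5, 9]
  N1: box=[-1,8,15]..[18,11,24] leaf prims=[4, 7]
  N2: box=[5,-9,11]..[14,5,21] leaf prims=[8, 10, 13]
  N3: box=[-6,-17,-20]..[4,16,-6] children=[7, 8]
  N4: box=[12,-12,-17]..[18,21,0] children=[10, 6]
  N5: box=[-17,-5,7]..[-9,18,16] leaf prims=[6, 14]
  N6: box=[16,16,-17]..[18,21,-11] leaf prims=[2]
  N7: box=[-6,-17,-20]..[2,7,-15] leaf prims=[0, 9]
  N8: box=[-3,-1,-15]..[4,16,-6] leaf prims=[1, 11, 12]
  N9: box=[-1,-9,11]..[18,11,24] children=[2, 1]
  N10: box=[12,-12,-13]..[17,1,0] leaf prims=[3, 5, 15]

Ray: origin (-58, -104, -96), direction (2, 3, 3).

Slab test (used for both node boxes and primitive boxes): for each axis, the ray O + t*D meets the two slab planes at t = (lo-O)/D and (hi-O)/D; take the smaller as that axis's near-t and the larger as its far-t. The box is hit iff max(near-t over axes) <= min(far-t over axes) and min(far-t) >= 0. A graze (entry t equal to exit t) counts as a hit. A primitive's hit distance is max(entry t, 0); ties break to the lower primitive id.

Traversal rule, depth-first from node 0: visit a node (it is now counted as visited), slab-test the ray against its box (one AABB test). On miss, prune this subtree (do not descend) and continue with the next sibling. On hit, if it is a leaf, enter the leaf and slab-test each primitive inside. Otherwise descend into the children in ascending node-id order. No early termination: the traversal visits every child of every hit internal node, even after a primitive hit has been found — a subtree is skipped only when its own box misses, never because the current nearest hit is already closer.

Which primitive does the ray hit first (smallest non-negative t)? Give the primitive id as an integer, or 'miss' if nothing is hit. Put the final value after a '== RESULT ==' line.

Trace the traversal:
N0 x:[41/2,38] y:[29,125/3] z:[76/3,40] -> hit [29,38], descend [3, 4, 5, 9]
  N3 x:[26,31] y:[29,40] z:[76/3,30] -> hit [29,30], descend [7, 8]
    N7 x:[26,30] y:[29,37] z:[76/3,27] -> miss, prune
    N8 x:[55/2,31] y:[103/3,40] z:[27,30] -> miss, prune
  N4 x:[35,38] y:[92/3,125/3] z:[79/3,32] -> miss, prune
  N5 x:[41/2,49/2] y:[33,122/3] z:[103/3,112/3] -> miss, prune
  N9 x:[57/2,38] y:[95/3,115/3] z:[107/3,40] -> hit [107/3,38], descend [1, 2]
    N1 x:[57/2,38] y:[112/3,115/3] z:[37,40] -> hit [112/3,38] leaf, test {P4@t=113/3, P7(miss)}
    N2 x:[63/2,36] y:[95/3,109/3] z:[107/3,39] -> hit [107/3,36] leaf, test {P8(miss), P10@t=107/3, P13(miss)}

order=[0, 3, 7, 8, 4, 5, 9, 1, 2]  |boxes|=9  |leaves|=2  hit=P10

== RESULT ==
10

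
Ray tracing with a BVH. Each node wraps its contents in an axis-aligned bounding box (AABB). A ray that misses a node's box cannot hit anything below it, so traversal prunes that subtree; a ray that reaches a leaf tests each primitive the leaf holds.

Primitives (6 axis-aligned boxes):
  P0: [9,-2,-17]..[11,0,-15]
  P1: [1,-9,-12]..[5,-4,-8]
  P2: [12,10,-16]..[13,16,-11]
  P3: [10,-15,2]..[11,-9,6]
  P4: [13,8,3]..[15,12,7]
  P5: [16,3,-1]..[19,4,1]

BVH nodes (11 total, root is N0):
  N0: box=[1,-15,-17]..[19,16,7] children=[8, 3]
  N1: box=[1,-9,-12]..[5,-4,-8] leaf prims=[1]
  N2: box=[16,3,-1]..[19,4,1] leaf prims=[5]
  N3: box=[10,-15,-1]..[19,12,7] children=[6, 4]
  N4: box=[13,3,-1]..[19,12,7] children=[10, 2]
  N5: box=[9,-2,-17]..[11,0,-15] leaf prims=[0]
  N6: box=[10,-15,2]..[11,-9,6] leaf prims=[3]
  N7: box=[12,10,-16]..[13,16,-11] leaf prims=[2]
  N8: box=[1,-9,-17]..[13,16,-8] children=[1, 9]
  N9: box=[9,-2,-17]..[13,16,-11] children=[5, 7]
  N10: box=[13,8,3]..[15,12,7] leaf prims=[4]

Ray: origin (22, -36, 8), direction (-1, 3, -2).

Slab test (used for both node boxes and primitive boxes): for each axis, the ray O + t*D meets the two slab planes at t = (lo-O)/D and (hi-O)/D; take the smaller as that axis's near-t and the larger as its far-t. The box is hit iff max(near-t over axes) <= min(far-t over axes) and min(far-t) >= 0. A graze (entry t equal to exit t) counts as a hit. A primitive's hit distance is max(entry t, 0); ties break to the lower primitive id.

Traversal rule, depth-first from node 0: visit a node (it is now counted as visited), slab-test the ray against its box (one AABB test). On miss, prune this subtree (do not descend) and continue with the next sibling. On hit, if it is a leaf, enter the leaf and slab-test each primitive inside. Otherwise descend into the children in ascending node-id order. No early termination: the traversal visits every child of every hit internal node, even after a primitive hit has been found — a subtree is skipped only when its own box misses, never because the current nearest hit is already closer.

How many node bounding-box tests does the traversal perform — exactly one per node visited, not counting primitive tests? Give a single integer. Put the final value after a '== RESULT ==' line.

Walk:
N0 x:[3,21] y:[7,52/3] z:[1/2,25/2] -> hit [7,25/2], descend [3, 8]
  N3 x:[3,12] y:[7,16] z:[1/2,9/2] -> miss, prune
  N8 x:[9,21] y:[9,52/3] z:[8,25/2] -> hit [9,25/2], descend [1, 9]
    N1 x:[17,21] y:[9,32/3] z:[8,10] -> miss, prune
    N9 x:[9,13] y:[34/3,52/3] z:[19/2,25/2] -> hit [34/3,25/2], descend [5, 7]
      N5 x:[11,13] y:[34/3,12] z:[23/2,25/2] -> hit [23/2,12] leaf, test {P0@t=23/2}
      N7 x:[9,10] y:[46/3,52/3] z:[19/2,12] -> miss, prune

7 AABB tests over nodes [0, 3, 8, 1, 9, 5, 7]; 1 leaf entered; closest P0.

== RESULT ==
7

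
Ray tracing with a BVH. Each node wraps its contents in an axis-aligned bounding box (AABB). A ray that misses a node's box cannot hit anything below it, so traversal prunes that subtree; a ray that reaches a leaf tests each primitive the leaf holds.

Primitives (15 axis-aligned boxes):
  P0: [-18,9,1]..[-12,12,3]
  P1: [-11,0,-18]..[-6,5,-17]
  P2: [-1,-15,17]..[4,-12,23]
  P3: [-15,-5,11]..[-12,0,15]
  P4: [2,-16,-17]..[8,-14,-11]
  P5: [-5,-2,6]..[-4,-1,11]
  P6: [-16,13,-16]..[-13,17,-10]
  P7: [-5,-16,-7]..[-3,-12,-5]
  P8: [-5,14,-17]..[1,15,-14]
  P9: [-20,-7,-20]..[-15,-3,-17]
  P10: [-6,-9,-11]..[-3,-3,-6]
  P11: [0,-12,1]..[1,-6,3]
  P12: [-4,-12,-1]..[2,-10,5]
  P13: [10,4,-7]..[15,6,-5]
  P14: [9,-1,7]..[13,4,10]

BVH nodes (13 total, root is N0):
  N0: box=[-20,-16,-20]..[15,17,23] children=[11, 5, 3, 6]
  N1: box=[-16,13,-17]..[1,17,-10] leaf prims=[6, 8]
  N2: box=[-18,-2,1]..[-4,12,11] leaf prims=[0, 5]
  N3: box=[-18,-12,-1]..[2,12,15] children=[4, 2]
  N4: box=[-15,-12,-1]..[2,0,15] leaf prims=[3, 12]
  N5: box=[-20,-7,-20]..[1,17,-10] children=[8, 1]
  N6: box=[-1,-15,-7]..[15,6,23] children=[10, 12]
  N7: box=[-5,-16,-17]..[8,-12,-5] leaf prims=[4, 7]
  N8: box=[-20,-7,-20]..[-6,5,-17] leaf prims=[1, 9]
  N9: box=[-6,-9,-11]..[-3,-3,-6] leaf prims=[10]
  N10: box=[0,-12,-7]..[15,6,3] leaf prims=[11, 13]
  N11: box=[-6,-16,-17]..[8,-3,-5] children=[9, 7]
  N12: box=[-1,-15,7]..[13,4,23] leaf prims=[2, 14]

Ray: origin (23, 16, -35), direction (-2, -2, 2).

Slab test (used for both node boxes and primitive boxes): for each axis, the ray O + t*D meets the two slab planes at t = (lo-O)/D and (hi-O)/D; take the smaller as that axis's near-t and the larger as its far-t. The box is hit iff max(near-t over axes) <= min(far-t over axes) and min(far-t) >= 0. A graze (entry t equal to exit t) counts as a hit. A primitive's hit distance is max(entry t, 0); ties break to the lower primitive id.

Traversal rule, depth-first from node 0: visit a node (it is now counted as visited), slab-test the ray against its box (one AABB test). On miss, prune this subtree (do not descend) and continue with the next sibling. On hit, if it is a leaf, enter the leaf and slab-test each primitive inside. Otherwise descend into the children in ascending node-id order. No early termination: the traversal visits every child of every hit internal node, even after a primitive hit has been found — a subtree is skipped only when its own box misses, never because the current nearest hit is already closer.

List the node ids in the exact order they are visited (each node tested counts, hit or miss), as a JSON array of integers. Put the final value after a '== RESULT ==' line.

Walk:
N0 x:[4,43/2] y:[-1/2,16] z:[15/2,29] -> hit [15/2,16], descend [3, 5, 6, 11]
  N3 x:[21/2,41/2] y:[2,14] z:[17,25] -> miss, prune
  N5 x:[11,43/2] y:[-1/2,23/2] z:[15/2,25/2] -> hit [11,23/2], descend [1, 8]
    N1 x:[11,39/2] y:[-1/2,3/2] z:[9,25/2] -> miss, prune
    N8 x:[29/2,43/2] y:[11/2,23/2] z:[15/2,9] -> miss, prune
  N6 x:[4,12] y:[5,31/2] z:[14,29] -> miss, prune
  N11 x:[15/2,29/2] y:[19/2,16] z:[9,15] -> hit [19/2,29/2], descend [7, 9]
    N7 x:[15/2,14] y:[14,16] z:[9,15] -> hit [14,14] leaf, test {P4(miss), P7@t=14}
    N9 x:[13,29/2] y:[19/2,25/2] z:[12,29/2] -> miss, prune

Summary -> nodes [0, 3, 5, 1, 8, 6, 11, 7, 9]; box-tests=9; leaf-entries=1; first=P7

== RESULT ==
[0, 3, 5, 1, 8, 6, 11, 7, 9]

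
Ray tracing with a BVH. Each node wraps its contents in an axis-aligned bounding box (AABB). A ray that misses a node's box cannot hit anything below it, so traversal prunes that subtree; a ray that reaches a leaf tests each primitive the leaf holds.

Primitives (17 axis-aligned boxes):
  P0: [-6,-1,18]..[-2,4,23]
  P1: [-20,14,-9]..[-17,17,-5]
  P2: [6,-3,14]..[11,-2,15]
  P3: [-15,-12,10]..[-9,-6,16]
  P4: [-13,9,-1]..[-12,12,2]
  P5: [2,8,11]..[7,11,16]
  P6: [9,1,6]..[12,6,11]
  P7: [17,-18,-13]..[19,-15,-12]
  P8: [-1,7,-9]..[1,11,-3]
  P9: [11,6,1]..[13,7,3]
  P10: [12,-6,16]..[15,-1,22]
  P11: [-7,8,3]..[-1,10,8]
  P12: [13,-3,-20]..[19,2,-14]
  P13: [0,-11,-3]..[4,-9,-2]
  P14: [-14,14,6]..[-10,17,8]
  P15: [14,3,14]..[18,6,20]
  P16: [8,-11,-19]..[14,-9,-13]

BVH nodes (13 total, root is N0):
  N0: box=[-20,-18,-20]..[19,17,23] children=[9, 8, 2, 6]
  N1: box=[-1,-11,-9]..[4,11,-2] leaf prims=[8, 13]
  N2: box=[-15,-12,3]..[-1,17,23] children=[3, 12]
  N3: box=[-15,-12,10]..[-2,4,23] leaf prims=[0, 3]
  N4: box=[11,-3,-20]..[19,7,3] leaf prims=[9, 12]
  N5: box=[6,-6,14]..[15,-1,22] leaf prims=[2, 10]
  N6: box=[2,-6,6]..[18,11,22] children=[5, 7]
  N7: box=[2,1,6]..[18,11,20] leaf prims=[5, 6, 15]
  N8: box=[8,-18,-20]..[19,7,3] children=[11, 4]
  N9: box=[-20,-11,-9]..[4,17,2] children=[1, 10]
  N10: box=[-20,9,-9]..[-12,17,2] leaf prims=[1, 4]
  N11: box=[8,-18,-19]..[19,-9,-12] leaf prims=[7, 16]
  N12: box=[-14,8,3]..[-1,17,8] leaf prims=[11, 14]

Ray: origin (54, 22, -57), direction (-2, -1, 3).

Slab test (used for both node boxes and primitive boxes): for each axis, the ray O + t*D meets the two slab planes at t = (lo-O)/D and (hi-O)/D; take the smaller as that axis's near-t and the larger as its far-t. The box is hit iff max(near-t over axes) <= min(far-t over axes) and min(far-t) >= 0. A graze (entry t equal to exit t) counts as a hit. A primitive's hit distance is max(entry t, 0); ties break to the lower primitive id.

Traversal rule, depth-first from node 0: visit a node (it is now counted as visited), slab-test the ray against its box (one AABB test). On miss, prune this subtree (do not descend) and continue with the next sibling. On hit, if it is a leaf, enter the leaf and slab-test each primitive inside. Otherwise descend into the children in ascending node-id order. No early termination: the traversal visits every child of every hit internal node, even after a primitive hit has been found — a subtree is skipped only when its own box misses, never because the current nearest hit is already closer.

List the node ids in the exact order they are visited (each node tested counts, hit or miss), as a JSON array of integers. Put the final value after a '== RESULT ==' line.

Traverse from the root:
N0 x:[35/2,37] y:[5,40] z:[37/3,80/3] -> hit [35/2,80/3], descend [2, 6, 8, 9]
  N2 x:[55/2,69/2] y:[5,34] z:[20,80/3] -> miss, prune
  N6 x:[18,26] y:[11,28] z:[21,79/3] -> hit [21,26], descend [5, 7]
    N5 x:[39/2,24] y:[23,28] z:[71/3,79/3] -> hit [71/3,24] leaf, test {P2@t=24, P10(miss)}
    N7 x:[18,26] y:[11,21] z:[21,77/3] -> hit [21,21] leaf, test {P5(miss), P6@t=21, P15(miss)}
  N8 x:[35/2,23] y:[15,40] z:[37/3,20] -> hit [35/2,20], descend [4, 11]
    N4 x:[35/2,43/2] y:[15,25] z:[37/3,20] -> hit [35/2,20] leaf, test {P9(miss), P12(miss)}
    N11 x:[35/2,23] y:[31,40] z:[38/3,15] -> miss, prune
  N9 x:[25,37] y:[5,33] z:[16,59/3] -> miss, prune

Summary -> nodes [0, 2, 6, 5, 7, 8, 4, 11, 9]; box-tests=9; leaf-entries=3; first=P6

== RESULT ==
[0, 2, 6, 5, 7, 8, 4, 11, 9]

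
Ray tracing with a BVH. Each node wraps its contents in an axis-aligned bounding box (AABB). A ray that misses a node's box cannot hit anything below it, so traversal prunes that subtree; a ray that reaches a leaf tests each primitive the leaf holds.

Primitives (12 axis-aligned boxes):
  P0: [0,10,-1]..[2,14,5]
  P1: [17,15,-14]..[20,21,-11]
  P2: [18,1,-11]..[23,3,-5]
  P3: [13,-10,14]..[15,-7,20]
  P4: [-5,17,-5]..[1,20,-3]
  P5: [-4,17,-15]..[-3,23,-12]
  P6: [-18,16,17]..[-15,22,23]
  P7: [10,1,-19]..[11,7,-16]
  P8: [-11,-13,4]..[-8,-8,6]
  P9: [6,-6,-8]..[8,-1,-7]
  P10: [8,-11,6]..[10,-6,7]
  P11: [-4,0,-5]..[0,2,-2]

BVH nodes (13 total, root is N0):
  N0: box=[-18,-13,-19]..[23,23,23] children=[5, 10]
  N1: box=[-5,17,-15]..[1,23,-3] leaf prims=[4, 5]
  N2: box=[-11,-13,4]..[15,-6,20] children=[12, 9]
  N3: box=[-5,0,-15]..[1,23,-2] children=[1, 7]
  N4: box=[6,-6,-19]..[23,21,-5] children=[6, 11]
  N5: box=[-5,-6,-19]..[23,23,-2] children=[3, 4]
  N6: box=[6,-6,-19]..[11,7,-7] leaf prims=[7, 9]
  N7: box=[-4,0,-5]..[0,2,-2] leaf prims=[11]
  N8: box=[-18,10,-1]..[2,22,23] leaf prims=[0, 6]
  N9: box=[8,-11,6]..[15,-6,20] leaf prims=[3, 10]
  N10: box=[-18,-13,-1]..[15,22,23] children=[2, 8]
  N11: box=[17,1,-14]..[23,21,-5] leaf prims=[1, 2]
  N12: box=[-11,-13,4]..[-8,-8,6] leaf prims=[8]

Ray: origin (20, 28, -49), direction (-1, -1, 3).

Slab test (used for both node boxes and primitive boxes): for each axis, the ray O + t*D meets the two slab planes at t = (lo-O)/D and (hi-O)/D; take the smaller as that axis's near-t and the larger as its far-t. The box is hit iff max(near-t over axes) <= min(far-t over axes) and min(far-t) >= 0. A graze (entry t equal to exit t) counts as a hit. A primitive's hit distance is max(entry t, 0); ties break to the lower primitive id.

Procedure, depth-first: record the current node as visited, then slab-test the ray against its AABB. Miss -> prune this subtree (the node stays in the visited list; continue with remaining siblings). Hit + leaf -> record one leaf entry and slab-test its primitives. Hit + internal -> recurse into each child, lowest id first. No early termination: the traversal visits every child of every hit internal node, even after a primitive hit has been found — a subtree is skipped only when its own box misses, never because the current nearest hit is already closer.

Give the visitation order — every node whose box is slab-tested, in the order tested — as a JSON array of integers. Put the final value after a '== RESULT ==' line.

Walk:
N0 x:[-3,38] y:[5,41] z:[10,24] -> hit [10,24], descend [5, 10]
  N5 x:[-3,25] y:[5,34] z:[10,47/3] -> hit [10,47/3], descend [3, 4]
    N3 x:[19,25] y:[5,28] z:[34/3,47/3] -> miss, prune
    N4 x:[-3,14] y:[7,34] z:[10,44/3] -> hit [10,14], descend [6, 11]
      N6 x:[9,14] y:[21,34] z:[10,14] -> miss, prune
      N11 x:[-3,3] y:[7,27] z:[35/3,44/3] -> miss, prune
  N10 x:[5,38] y:[6,41] z:[16,24] -> hit [16,24], descend [2, 8]
    N2 x:[5,31] y:[34,41] z:[53/3,23] -> miss, prune
    N8 x:[18,38] y:[6,18] z:[16,24] -> hit [18,18] leaf, test {P0@t=18, P6(miss)}

order=[0, 5, 3, 4, 6, 11, 10, 2, 8]  |boxes|=9  |leaves|=1  hit=P0

== RESULT ==
[0, 5, 3, 4, 6, 11, 10, 2, 8]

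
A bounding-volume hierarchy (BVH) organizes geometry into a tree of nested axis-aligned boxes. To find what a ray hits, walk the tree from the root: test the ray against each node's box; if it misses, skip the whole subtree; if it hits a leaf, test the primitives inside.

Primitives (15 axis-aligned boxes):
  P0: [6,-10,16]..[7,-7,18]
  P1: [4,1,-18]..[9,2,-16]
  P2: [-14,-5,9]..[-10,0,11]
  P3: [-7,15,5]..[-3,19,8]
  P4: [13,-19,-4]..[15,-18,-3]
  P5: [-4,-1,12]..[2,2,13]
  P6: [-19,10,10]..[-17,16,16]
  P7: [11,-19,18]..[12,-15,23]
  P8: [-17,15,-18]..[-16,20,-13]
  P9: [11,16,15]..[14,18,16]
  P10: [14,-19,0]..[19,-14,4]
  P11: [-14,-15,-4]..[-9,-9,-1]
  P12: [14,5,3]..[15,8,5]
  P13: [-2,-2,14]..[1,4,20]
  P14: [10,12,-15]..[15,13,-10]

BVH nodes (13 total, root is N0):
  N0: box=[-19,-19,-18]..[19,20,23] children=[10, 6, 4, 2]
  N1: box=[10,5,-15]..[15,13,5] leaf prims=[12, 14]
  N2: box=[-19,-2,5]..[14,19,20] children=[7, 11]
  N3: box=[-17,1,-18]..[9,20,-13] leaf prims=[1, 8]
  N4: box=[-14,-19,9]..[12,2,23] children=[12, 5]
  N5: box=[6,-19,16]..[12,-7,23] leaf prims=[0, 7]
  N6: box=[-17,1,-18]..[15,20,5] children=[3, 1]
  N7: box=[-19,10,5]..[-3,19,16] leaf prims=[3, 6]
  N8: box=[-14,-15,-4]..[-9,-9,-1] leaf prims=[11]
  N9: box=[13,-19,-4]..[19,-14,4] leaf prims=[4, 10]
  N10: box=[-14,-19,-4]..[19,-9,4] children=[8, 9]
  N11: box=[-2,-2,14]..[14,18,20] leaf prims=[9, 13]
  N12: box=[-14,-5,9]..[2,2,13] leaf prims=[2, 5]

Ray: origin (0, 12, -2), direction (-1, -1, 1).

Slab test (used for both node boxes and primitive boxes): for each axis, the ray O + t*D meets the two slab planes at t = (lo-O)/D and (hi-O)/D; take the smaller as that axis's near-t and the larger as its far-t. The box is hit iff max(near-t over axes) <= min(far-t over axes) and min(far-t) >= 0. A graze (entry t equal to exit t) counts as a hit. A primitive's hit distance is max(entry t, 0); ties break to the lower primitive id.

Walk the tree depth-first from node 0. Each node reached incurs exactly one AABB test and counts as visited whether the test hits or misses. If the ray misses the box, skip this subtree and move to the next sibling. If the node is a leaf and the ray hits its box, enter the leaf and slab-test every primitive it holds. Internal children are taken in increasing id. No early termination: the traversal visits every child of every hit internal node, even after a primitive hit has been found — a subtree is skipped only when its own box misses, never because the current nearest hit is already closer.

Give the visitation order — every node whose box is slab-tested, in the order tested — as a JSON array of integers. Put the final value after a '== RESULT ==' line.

Trace the traversal:
N0 x:[-19,19] y:[-8,31] z:[-16,25] -> hit [-8,19], descend [2, 4, 6, 10]
  N2 x:[-14,19] y:[-7,14] z:[7,22] -> hit [7,14], descend [7, 11]
    N7 x:[3,19] y:[-7,2] z:[7,18] -> miss, prune
    N11 x:[-14,2] y:[-6,14] z:[16,22] -> miss, prune
  N4 x:[-12,14] y:[10,31] z:[11,25] -> hit [11,14], descend [5, 12]
    N5 x:[-12,-6] y:[19,31] z:[18,25] -> miss, prune
    N12 x:[-2,14] y:[10,17] z:[11,15] -> hit [11,14] leaf, test {P2@t=12, P5(miss)}
  N6 x:[-15,17] y:[-8,11] z:[-16,7] -> hit [-8,7], descend [1, 3]
    N1 x:[-15,-10] y:[-1,7] z:[-13,7] -> miss, prune
    N3 x:[-9,17] y:[-8,11] z:[-16,-11] -> miss, prune
  N10 x:[-19,14] y:[21,31] z:[-2,6] -> miss, prune

order=[0, 2, 7, 11, 4, 5, 12, 6, 1, 3, 10]  |boxes|=11  |leaves|=1  hit=P2

== RESULT ==
[0, 2, 7, 11, 4, 5, 12, 6, 1, 3, 10]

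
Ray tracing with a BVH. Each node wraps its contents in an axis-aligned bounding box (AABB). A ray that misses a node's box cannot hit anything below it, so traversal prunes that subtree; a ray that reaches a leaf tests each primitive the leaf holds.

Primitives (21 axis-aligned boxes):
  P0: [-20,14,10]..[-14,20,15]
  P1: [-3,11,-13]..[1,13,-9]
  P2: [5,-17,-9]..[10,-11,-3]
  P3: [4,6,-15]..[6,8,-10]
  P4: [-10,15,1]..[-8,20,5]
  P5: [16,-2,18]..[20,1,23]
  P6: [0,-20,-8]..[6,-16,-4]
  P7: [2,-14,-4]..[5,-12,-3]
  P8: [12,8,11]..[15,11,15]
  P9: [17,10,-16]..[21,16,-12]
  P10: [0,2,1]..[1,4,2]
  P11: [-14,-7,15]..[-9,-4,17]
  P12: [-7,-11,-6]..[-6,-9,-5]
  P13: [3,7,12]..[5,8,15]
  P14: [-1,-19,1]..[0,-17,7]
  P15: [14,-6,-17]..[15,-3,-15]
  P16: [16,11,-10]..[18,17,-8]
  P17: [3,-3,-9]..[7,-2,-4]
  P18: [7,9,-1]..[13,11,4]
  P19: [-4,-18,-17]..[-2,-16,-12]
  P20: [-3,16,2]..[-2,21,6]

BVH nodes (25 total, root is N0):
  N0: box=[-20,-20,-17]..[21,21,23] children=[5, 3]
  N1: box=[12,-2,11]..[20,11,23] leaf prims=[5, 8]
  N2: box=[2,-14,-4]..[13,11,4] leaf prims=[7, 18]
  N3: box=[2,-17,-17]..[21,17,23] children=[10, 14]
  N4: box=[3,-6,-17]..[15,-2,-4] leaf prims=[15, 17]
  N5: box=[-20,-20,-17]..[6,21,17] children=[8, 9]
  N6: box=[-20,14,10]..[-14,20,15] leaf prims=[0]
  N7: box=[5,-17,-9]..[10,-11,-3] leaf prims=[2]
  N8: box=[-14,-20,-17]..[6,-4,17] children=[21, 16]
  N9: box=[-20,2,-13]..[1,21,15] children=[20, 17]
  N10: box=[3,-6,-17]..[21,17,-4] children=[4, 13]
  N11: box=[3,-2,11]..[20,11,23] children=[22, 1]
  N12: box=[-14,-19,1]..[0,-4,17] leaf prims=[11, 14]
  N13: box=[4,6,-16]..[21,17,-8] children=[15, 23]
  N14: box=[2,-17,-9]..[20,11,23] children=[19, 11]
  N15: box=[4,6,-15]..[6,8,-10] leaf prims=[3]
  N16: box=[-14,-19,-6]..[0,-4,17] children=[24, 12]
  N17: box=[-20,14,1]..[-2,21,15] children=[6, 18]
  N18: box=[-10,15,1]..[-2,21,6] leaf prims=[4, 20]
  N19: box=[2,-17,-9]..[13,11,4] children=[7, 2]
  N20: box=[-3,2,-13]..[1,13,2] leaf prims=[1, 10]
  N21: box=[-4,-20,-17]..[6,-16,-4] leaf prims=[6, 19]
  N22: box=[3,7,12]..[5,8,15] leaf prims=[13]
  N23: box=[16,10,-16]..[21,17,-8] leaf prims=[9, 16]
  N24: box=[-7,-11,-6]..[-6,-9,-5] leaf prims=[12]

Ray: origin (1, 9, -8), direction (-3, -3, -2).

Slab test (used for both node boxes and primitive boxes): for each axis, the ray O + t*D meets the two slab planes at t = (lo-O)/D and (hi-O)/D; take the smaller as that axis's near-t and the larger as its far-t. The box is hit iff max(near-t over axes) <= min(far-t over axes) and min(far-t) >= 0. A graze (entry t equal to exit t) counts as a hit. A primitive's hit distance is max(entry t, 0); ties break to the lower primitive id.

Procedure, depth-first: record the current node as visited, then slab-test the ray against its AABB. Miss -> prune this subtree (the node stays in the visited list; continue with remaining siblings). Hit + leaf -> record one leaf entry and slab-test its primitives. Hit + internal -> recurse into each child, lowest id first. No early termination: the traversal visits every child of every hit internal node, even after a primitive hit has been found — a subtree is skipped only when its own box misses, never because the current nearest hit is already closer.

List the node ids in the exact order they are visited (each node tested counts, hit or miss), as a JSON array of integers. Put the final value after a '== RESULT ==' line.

Walk:
N0 x:[-20/3,7] y:[-4,29/3] z:[-31/2,9/2] -> hit [-4,9/2], descend [3, 5]
  N3 x:[-20/3,-1/3] y:[-8/3,26/3] z:[-31/2,9/2] -> miss, prune
  N5 x:[-5/3,7] y:[-4,29/3] z:[-25/2,9/2] -> hit [-5/3,9/2], descend [8, 9]
    N8 x:[-5/3,5] y:[13/3,29/3] z:[-25/2,9/2] -> hit [13/3,9/2], descend [16, 21]
      N16 x:[1/3,5] y:[13/3,28/3] z:[-25/2,-1] -> miss, prune
      N21 x:[-5/3,5/3] y:[25/3,29/3] z:[-2,9/2] -> miss, prune
    N9 x:[0,7] y:[-4,7/3] z:[-23/2,5/2] -> hit [0,7/3], descend [17, 20]
      N17 x:[1,7] y:[-4,-5/3] z:[-23/2,-9/2] -> miss, prune
      N20 x:[0,4/3] y:[-4/3,7/3] z:[-5,5/2] -> hit [0,4/3] leaf, test {P1(miss), P10(miss)}

9 AABB tests over nodes [0, 3, 5, 8, 16, 21, 9, 17, 20]; 1 leaf entered; closest miss.

== RESULT ==
[0, 3, 5, 8, 16, 21, 9, 17, 20]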